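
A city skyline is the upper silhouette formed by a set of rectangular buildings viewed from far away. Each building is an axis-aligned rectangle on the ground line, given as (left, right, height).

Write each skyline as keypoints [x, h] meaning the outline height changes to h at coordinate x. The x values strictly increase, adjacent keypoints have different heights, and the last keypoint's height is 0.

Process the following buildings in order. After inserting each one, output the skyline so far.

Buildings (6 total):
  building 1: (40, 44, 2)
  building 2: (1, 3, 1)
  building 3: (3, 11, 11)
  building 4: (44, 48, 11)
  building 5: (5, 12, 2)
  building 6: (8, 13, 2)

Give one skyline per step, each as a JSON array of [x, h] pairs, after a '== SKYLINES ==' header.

== SKYLINES ==
[[40,2],[44,0]]
[[1,1],[3,0],[40,2],[44,0]]
[[1,1],[3,11],[11,0],[40,2],[44,0]]
[[1,1],[3,11],[11,0],[40,2],[44,11],[48,0]]
[[1,1],[3,11],[11,2],[12,0],[40,2],[44,11],[48,0]]
[[1,1],[3,11],[11,2],[13,0],[40,2],[44,11],[48,0]]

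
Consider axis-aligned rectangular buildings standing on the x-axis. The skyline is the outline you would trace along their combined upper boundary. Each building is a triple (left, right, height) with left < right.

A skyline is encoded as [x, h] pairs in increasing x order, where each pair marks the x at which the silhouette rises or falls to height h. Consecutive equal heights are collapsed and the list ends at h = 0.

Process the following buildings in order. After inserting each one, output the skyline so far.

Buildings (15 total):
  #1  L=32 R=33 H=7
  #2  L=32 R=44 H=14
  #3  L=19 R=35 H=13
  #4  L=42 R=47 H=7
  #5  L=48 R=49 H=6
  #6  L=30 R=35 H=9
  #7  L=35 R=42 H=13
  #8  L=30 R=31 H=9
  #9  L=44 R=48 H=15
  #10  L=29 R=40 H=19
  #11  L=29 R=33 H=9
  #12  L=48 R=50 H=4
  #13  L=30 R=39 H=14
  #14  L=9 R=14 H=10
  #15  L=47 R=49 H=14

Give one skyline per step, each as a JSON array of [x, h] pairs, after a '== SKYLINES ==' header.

== SKYLINES ==
[[32,7],[33,0]]
[[32,14],[44,0]]
[[19,13],[32,14],[44,0]]
[[19,13],[32,14],[44,7],[47,0]]
[[19,13],[32,14],[44,7],[47,0],[48,6],[49,0]]
[[19,13],[32,14],[44,7],[47,0],[48,6],[49,0]]
[[19,13],[32,14],[44,7],[47,0],[48,6],[49,0]]
[[19,13],[32,14],[44,7],[47,0],[48,6],[49,0]]
[[19,13],[32,14],[44,15],[48,6],[49,0]]
[[19,13],[29,19],[40,14],[44,15],[48,6],[49,0]]
[[19,13],[29,19],[40,14],[44,15],[48,6],[49,0]]
[[19,13],[29,19],[40,14],[44,15],[48,6],[49,4],[50,0]]
[[19,13],[29,19],[40,14],[44,15],[48,6],[49,4],[50,0]]
[[9,10],[14,0],[19,13],[29,19],[40,14],[44,15],[48,6],[49,4],[50,0]]
[[9,10],[14,0],[19,13],[29,19],[40,14],[44,15],[48,14],[49,4],[50,0]]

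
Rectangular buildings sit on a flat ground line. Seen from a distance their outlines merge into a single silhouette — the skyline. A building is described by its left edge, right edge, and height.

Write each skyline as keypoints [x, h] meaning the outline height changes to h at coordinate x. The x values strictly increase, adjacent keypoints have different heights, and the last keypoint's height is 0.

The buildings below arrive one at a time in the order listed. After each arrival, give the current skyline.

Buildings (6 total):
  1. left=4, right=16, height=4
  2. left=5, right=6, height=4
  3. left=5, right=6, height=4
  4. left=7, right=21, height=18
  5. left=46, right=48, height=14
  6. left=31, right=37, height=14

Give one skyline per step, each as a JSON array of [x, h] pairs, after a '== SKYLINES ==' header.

== SKYLINES ==
[[4,4],[16,0]]
[[4,4],[16,0]]
[[4,4],[16,0]]
[[4,4],[7,18],[21,0]]
[[4,4],[7,18],[21,0],[46,14],[48,0]]
[[4,4],[7,18],[21,0],[31,14],[37,0],[46,14],[48,0]]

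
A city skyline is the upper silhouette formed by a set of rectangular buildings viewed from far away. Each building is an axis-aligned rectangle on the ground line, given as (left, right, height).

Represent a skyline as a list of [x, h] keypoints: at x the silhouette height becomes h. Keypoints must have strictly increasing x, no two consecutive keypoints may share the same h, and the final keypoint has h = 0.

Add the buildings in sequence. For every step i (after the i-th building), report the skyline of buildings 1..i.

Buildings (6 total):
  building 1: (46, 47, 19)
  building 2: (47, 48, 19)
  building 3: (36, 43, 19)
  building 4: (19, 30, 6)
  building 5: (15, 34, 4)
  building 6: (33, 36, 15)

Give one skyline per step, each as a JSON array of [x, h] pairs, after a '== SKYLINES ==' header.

== SKYLINES ==
[[46,19],[47,0]]
[[46,19],[48,0]]
[[36,19],[43,0],[46,19],[48,0]]
[[19,6],[30,0],[36,19],[43,0],[46,19],[48,0]]
[[15,4],[19,6],[30,4],[34,0],[36,19],[43,0],[46,19],[48,0]]
[[15,4],[19,6],[30,4],[33,15],[36,19],[43,0],[46,19],[48,0]]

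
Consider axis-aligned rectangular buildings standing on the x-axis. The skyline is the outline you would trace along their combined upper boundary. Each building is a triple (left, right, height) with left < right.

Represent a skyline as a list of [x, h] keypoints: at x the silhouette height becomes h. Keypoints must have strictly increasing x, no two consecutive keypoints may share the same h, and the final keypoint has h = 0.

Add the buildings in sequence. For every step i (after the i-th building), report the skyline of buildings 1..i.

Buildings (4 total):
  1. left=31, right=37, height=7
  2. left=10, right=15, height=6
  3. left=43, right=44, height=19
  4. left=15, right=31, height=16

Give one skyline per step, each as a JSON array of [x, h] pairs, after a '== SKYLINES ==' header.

== SKYLINES ==
[[31,7],[37,0]]
[[10,6],[15,0],[31,7],[37,0]]
[[10,6],[15,0],[31,7],[37,0],[43,19],[44,0]]
[[10,6],[15,16],[31,7],[37,0],[43,19],[44,0]]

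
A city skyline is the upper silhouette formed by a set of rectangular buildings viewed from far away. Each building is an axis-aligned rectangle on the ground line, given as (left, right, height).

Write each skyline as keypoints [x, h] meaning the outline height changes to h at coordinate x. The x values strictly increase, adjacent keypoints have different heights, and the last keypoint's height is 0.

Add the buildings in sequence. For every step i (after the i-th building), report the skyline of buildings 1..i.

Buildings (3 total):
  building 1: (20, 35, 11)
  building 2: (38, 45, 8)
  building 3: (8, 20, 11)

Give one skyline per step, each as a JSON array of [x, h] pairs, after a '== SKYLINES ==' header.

== SKYLINES ==
[[20,11],[35,0]]
[[20,11],[35,0],[38,8],[45,0]]
[[8,11],[35,0],[38,8],[45,0]]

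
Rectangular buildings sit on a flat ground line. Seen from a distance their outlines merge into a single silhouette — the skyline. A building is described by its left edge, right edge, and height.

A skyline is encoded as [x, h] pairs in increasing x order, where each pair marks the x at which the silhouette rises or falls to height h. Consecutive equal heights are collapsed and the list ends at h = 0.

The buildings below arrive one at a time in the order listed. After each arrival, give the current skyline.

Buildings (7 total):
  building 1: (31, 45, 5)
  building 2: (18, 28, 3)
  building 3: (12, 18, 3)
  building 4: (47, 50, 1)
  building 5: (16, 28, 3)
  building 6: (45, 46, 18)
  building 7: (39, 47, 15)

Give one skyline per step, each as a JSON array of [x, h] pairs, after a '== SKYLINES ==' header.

== SKYLINES ==
[[31,5],[45,0]]
[[18,3],[28,0],[31,5],[45,0]]
[[12,3],[28,0],[31,5],[45,0]]
[[12,3],[28,0],[31,5],[45,0],[47,1],[50,0]]
[[12,3],[28,0],[31,5],[45,0],[47,1],[50,0]]
[[12,3],[28,0],[31,5],[45,18],[46,0],[47,1],[50,0]]
[[12,3],[28,0],[31,5],[39,15],[45,18],[46,15],[47,1],[50,0]]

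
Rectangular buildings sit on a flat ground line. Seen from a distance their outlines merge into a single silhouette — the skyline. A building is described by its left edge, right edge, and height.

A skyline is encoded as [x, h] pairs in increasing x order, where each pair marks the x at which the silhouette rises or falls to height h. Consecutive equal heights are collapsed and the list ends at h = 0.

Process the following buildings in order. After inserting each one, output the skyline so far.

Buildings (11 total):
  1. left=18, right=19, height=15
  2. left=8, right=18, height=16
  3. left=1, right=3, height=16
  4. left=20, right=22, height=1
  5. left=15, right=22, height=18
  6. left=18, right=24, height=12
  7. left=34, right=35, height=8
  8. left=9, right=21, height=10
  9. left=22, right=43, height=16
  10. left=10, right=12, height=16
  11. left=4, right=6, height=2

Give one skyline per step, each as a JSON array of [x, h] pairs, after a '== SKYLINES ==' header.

== SKYLINES ==
[[18,15],[19,0]]
[[8,16],[18,15],[19,0]]
[[1,16],[3,0],[8,16],[18,15],[19,0]]
[[1,16],[3,0],[8,16],[18,15],[19,0],[20,1],[22,0]]
[[1,16],[3,0],[8,16],[15,18],[22,0]]
[[1,16],[3,0],[8,16],[15,18],[22,12],[24,0]]
[[1,16],[3,0],[8,16],[15,18],[22,12],[24,0],[34,8],[35,0]]
[[1,16],[3,0],[8,16],[15,18],[22,12],[24,0],[34,8],[35,0]]
[[1,16],[3,0],[8,16],[15,18],[22,16],[43,0]]
[[1,16],[3,0],[8,16],[15,18],[22,16],[43,0]]
[[1,16],[3,0],[4,2],[6,0],[8,16],[15,18],[22,16],[43,0]]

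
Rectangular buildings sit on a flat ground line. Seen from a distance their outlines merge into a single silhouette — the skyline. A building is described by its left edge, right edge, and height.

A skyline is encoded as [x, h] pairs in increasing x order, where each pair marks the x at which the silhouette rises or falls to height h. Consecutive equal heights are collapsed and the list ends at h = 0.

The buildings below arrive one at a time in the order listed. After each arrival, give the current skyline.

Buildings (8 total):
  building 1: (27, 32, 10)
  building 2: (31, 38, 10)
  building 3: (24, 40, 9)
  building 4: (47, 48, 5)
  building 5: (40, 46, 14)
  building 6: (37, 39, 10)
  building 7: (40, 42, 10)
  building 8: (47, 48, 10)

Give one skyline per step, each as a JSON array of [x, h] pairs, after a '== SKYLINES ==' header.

== SKYLINES ==
[[27,10],[32,0]]
[[27,10],[38,0]]
[[24,9],[27,10],[38,9],[40,0]]
[[24,9],[27,10],[38,9],[40,0],[47,5],[48,0]]
[[24,9],[27,10],[38,9],[40,14],[46,0],[47,5],[48,0]]
[[24,9],[27,10],[39,9],[40,14],[46,0],[47,5],[48,0]]
[[24,9],[27,10],[39,9],[40,14],[46,0],[47,5],[48,0]]
[[24,9],[27,10],[39,9],[40,14],[46,0],[47,10],[48,0]]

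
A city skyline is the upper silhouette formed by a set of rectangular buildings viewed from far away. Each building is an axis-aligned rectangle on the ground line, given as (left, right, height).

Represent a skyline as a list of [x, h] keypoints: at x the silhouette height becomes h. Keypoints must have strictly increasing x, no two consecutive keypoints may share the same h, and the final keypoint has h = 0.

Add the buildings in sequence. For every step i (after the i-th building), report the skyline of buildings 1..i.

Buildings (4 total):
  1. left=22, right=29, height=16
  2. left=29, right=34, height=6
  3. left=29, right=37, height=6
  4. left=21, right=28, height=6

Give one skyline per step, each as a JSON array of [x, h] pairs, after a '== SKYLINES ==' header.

== SKYLINES ==
[[22,16],[29,0]]
[[22,16],[29,6],[34,0]]
[[22,16],[29,6],[37,0]]
[[21,6],[22,16],[29,6],[37,0]]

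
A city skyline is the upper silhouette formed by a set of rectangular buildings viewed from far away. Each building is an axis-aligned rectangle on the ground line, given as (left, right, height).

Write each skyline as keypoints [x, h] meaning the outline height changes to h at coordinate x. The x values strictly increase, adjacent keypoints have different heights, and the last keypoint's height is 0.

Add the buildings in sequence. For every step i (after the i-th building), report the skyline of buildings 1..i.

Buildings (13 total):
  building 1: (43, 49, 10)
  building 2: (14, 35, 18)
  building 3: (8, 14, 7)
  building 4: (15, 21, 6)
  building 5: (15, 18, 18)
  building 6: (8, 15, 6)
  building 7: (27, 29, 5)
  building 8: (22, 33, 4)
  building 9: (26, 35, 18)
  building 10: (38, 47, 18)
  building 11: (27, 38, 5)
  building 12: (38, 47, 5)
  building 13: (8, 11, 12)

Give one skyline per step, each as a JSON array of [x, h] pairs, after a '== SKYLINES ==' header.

== SKYLINES ==
[[43,10],[49,0]]
[[14,18],[35,0],[43,10],[49,0]]
[[8,7],[14,18],[35,0],[43,10],[49,0]]
[[8,7],[14,18],[35,0],[43,10],[49,0]]
[[8,7],[14,18],[35,0],[43,10],[49,0]]
[[8,7],[14,18],[35,0],[43,10],[49,0]]
[[8,7],[14,18],[35,0],[43,10],[49,0]]
[[8,7],[14,18],[35,0],[43,10],[49,0]]
[[8,7],[14,18],[35,0],[43,10],[49,0]]
[[8,7],[14,18],[35,0],[38,18],[47,10],[49,0]]
[[8,7],[14,18],[35,5],[38,18],[47,10],[49,0]]
[[8,7],[14,18],[35,5],[38,18],[47,10],[49,0]]
[[8,12],[11,7],[14,18],[35,5],[38,18],[47,10],[49,0]]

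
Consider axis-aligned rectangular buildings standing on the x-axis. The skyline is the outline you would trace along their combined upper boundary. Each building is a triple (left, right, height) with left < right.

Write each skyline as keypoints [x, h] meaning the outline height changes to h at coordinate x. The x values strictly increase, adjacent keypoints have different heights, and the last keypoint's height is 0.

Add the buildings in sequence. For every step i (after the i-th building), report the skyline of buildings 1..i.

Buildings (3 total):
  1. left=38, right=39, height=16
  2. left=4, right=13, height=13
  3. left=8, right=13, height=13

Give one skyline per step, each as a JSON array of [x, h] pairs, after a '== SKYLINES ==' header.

== SKYLINES ==
[[38,16],[39,0]]
[[4,13],[13,0],[38,16],[39,0]]
[[4,13],[13,0],[38,16],[39,0]]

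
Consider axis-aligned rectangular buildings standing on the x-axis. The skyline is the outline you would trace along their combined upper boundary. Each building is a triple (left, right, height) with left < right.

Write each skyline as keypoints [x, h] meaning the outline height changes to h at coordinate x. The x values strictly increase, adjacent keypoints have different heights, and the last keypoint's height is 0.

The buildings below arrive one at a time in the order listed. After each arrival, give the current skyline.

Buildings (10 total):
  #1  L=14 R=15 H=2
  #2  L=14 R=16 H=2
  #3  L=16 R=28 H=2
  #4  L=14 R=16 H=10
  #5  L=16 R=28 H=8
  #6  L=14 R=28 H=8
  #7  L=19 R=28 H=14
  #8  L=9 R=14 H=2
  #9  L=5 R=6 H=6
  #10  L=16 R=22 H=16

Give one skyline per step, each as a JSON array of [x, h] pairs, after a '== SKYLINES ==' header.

== SKYLINES ==
[[14,2],[15,0]]
[[14,2],[16,0]]
[[14,2],[28,0]]
[[14,10],[16,2],[28,0]]
[[14,10],[16,8],[28,0]]
[[14,10],[16,8],[28,0]]
[[14,10],[16,8],[19,14],[28,0]]
[[9,2],[14,10],[16,8],[19,14],[28,0]]
[[5,6],[6,0],[9,2],[14,10],[16,8],[19,14],[28,0]]
[[5,6],[6,0],[9,2],[14,10],[16,16],[22,14],[28,0]]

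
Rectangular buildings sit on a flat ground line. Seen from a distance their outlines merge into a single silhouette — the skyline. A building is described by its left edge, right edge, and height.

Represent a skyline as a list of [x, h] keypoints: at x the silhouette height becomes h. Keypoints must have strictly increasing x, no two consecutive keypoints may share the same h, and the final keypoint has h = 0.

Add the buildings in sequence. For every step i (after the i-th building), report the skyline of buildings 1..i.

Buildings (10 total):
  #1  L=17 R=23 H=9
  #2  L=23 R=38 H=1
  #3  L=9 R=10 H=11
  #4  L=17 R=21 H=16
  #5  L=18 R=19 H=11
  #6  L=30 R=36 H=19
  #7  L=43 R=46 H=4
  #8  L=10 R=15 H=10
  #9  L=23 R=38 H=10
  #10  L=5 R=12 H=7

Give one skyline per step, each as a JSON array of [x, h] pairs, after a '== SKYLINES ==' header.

== SKYLINES ==
[[17,9],[23,0]]
[[17,9],[23,1],[38,0]]
[[9,11],[10,0],[17,9],[23,1],[38,0]]
[[9,11],[10,0],[17,16],[21,9],[23,1],[38,0]]
[[9,11],[10,0],[17,16],[21,9],[23,1],[38,0]]
[[9,11],[10,0],[17,16],[21,9],[23,1],[30,19],[36,1],[38,0]]
[[9,11],[10,0],[17,16],[21,9],[23,1],[30,19],[36,1],[38,0],[43,4],[46,0]]
[[9,11],[10,10],[15,0],[17,16],[21,9],[23,1],[30,19],[36,1],[38,0],[43,4],[46,0]]
[[9,11],[10,10],[15,0],[17,16],[21,9],[23,10],[30,19],[36,10],[38,0],[43,4],[46,0]]
[[5,7],[9,11],[10,10],[15,0],[17,16],[21,9],[23,10],[30,19],[36,10],[38,0],[43,4],[46,0]]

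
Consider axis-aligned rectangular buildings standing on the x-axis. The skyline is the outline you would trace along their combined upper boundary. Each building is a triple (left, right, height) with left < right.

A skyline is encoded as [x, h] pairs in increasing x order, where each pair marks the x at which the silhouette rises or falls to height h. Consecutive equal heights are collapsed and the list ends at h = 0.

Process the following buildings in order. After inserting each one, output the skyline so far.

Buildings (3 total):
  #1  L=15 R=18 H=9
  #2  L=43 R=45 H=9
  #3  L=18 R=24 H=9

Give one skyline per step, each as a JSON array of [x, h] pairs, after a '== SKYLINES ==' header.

== SKYLINES ==
[[15,9],[18,0]]
[[15,9],[18,0],[43,9],[45,0]]
[[15,9],[24,0],[43,9],[45,0]]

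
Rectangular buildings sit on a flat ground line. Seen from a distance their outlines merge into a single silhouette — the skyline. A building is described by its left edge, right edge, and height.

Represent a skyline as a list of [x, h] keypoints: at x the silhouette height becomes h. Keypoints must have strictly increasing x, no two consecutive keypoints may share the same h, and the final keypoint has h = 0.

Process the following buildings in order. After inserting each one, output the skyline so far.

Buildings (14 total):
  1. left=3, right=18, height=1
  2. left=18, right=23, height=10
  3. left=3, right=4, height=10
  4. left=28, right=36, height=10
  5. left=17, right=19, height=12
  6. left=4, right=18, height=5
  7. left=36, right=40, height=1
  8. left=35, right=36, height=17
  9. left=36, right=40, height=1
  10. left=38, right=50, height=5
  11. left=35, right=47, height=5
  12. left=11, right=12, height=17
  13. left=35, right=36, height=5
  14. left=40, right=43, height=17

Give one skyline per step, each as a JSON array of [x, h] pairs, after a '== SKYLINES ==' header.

== SKYLINES ==
[[3,1],[18,0]]
[[3,1],[18,10],[23,0]]
[[3,10],[4,1],[18,10],[23,0]]
[[3,10],[4,1],[18,10],[23,0],[28,10],[36,0]]
[[3,10],[4,1],[17,12],[19,10],[23,0],[28,10],[36,0]]
[[3,10],[4,5],[17,12],[19,10],[23,0],[28,10],[36,0]]
[[3,10],[4,5],[17,12],[19,10],[23,0],[28,10],[36,1],[40,0]]
[[3,10],[4,5],[17,12],[19,10],[23,0],[28,10],[35,17],[36,1],[40,0]]
[[3,10],[4,5],[17,12],[19,10],[23,0],[28,10],[35,17],[36,1],[40,0]]
[[3,10],[4,5],[17,12],[19,10],[23,0],[28,10],[35,17],[36,1],[38,5],[50,0]]
[[3,10],[4,5],[17,12],[19,10],[23,0],[28,10],[35,17],[36,5],[50,0]]
[[3,10],[4,5],[11,17],[12,5],[17,12],[19,10],[23,0],[28,10],[35,17],[36,5],[50,0]]
[[3,10],[4,5],[11,17],[12,5],[17,12],[19,10],[23,0],[28,10],[35,17],[36,5],[50,0]]
[[3,10],[4,5],[11,17],[12,5],[17,12],[19,10],[23,0],[28,10],[35,17],[36,5],[40,17],[43,5],[50,0]]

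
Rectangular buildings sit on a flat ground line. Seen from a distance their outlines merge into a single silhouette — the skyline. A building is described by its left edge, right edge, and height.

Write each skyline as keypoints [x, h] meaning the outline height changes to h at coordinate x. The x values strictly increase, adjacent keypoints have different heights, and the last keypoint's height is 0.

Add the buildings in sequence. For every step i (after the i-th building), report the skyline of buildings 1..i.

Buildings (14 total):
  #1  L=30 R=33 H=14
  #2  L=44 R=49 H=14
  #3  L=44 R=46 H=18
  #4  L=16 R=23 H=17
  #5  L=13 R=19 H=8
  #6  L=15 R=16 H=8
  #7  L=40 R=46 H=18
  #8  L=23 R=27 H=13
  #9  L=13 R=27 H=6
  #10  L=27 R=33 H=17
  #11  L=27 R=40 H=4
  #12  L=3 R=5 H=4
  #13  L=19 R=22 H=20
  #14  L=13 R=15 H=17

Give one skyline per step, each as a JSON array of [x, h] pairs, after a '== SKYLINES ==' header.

== SKYLINES ==
[[30,14],[33,0]]
[[30,14],[33,0],[44,14],[49,0]]
[[30,14],[33,0],[44,18],[46,14],[49,0]]
[[16,17],[23,0],[30,14],[33,0],[44,18],[46,14],[49,0]]
[[13,8],[16,17],[23,0],[30,14],[33,0],[44,18],[46,14],[49,0]]
[[13,8],[16,17],[23,0],[30,14],[33,0],[44,18],[46,14],[49,0]]
[[13,8],[16,17],[23,0],[30,14],[33,0],[40,18],[46,14],[49,0]]
[[13,8],[16,17],[23,13],[27,0],[30,14],[33,0],[40,18],[46,14],[49,0]]
[[13,8],[16,17],[23,13],[27,0],[30,14],[33,0],[40,18],[46,14],[49,0]]
[[13,8],[16,17],[23,13],[27,17],[33,0],[40,18],[46,14],[49,0]]
[[13,8],[16,17],[23,13],[27,17],[33,4],[40,18],[46,14],[49,0]]
[[3,4],[5,0],[13,8],[16,17],[23,13],[27,17],[33,4],[40,18],[46,14],[49,0]]
[[3,4],[5,0],[13,8],[16,17],[19,20],[22,17],[23,13],[27,17],[33,4],[40,18],[46,14],[49,0]]
[[3,4],[5,0],[13,17],[15,8],[16,17],[19,20],[22,17],[23,13],[27,17],[33,4],[40,18],[46,14],[49,0]]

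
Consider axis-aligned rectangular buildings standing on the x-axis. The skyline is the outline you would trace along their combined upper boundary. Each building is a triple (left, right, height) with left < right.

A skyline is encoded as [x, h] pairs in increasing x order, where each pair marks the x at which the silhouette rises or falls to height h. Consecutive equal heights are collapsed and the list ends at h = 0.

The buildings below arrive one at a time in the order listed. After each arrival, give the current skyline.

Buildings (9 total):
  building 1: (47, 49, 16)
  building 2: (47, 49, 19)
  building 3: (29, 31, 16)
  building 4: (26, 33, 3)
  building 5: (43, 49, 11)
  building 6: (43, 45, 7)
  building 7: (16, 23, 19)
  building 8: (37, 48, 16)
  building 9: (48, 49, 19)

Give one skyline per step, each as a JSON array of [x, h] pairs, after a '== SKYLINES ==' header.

== SKYLINES ==
[[47,16],[49,0]]
[[47,19],[49,0]]
[[29,16],[31,0],[47,19],[49,0]]
[[26,3],[29,16],[31,3],[33,0],[47,19],[49,0]]
[[26,3],[29,16],[31,3],[33,0],[43,11],[47,19],[49,0]]
[[26,3],[29,16],[31,3],[33,0],[43,11],[47,19],[49,0]]
[[16,19],[23,0],[26,3],[29,16],[31,3],[33,0],[43,11],[47,19],[49,0]]
[[16,19],[23,0],[26,3],[29,16],[31,3],[33,0],[37,16],[47,19],[49,0]]
[[16,19],[23,0],[26,3],[29,16],[31,3],[33,0],[37,16],[47,19],[49,0]]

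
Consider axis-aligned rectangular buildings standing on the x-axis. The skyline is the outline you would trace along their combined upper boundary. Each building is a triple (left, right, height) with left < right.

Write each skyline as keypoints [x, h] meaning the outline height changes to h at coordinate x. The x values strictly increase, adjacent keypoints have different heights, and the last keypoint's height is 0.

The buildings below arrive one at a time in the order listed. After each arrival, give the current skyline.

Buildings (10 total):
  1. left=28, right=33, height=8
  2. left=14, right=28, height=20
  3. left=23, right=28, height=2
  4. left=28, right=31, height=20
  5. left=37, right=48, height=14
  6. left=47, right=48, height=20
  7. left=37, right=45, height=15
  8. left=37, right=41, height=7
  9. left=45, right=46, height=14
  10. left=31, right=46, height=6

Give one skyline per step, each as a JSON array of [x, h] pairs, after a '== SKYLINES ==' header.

== SKYLINES ==
[[28,8],[33,0]]
[[14,20],[28,8],[33,0]]
[[14,20],[28,8],[33,0]]
[[14,20],[31,8],[33,0]]
[[14,20],[31,8],[33,0],[37,14],[48,0]]
[[14,20],[31,8],[33,0],[37,14],[47,20],[48,0]]
[[14,20],[31,8],[33,0],[37,15],[45,14],[47,20],[48,0]]
[[14,20],[31,8],[33,0],[37,15],[45,14],[47,20],[48,0]]
[[14,20],[31,8],[33,0],[37,15],[45,14],[47,20],[48,0]]
[[14,20],[31,8],[33,6],[37,15],[45,14],[47,20],[48,0]]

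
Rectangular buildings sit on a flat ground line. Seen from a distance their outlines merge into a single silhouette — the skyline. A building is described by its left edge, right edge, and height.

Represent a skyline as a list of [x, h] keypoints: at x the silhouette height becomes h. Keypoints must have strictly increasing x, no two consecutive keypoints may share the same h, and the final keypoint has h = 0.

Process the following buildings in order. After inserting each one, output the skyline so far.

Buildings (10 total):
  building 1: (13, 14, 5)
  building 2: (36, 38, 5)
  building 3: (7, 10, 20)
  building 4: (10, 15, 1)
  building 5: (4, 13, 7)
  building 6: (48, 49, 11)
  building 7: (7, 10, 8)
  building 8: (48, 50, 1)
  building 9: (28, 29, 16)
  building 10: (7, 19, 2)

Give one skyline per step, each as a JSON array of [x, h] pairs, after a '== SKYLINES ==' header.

== SKYLINES ==
[[13,5],[14,0]]
[[13,5],[14,0],[36,5],[38,0]]
[[7,20],[10,0],[13,5],[14,0],[36,5],[38,0]]
[[7,20],[10,1],[13,5],[14,1],[15,0],[36,5],[38,0]]
[[4,7],[7,20],[10,7],[13,5],[14,1],[15,0],[36,5],[38,0]]
[[4,7],[7,20],[10,7],[13,5],[14,1],[15,0],[36,5],[38,0],[48,11],[49,0]]
[[4,7],[7,20],[10,7],[13,5],[14,1],[15,0],[36,5],[38,0],[48,11],[49,0]]
[[4,7],[7,20],[10,7],[13,5],[14,1],[15,0],[36,5],[38,0],[48,11],[49,1],[50,0]]
[[4,7],[7,20],[10,7],[13,5],[14,1],[15,0],[28,16],[29,0],[36,5],[38,0],[48,11],[49,1],[50,0]]
[[4,7],[7,20],[10,7],[13,5],[14,2],[19,0],[28,16],[29,0],[36,5],[38,0],[48,11],[49,1],[50,0]]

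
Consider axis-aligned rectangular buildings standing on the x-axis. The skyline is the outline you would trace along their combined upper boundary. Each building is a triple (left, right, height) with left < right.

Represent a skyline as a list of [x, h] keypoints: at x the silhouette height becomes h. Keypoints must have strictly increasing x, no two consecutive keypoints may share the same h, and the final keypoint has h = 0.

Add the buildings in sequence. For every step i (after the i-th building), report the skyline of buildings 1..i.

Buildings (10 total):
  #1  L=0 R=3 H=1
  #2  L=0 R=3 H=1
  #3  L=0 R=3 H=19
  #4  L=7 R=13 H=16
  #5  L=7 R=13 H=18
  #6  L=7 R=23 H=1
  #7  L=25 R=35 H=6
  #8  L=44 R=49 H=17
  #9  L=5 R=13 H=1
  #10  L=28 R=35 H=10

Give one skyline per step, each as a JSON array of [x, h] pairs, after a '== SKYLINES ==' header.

== SKYLINES ==
[[0,1],[3,0]]
[[0,1],[3,0]]
[[0,19],[3,0]]
[[0,19],[3,0],[7,16],[13,0]]
[[0,19],[3,0],[7,18],[13,0]]
[[0,19],[3,0],[7,18],[13,1],[23,0]]
[[0,19],[3,0],[7,18],[13,1],[23,0],[25,6],[35,0]]
[[0,19],[3,0],[7,18],[13,1],[23,0],[25,6],[35,0],[44,17],[49,0]]
[[0,19],[3,0],[5,1],[7,18],[13,1],[23,0],[25,6],[35,0],[44,17],[49,0]]
[[0,19],[3,0],[5,1],[7,18],[13,1],[23,0],[25,6],[28,10],[35,0],[44,17],[49,0]]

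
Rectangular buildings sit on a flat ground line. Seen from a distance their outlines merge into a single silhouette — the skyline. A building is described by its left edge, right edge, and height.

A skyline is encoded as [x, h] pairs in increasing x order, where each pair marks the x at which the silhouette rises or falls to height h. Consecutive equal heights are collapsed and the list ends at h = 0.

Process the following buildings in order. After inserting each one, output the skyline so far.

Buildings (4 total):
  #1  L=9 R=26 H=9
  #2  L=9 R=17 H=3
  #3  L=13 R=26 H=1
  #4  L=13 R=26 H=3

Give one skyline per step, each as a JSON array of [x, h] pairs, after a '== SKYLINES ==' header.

== SKYLINES ==
[[9,9],[26,0]]
[[9,9],[26,0]]
[[9,9],[26,0]]
[[9,9],[26,0]]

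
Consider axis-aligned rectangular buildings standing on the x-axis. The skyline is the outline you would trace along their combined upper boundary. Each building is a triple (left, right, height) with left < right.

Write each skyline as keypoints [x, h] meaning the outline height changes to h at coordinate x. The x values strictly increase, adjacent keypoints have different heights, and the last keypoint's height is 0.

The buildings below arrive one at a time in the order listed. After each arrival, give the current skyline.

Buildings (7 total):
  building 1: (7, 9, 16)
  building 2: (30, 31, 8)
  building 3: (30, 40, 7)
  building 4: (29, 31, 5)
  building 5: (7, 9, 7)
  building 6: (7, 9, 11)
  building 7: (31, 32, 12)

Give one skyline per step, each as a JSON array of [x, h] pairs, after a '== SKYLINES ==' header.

== SKYLINES ==
[[7,16],[9,0]]
[[7,16],[9,0],[30,8],[31,0]]
[[7,16],[9,0],[30,8],[31,7],[40,0]]
[[7,16],[9,0],[29,5],[30,8],[31,7],[40,0]]
[[7,16],[9,0],[29,5],[30,8],[31,7],[40,0]]
[[7,16],[9,0],[29,5],[30,8],[31,7],[40,0]]
[[7,16],[9,0],[29,5],[30,8],[31,12],[32,7],[40,0]]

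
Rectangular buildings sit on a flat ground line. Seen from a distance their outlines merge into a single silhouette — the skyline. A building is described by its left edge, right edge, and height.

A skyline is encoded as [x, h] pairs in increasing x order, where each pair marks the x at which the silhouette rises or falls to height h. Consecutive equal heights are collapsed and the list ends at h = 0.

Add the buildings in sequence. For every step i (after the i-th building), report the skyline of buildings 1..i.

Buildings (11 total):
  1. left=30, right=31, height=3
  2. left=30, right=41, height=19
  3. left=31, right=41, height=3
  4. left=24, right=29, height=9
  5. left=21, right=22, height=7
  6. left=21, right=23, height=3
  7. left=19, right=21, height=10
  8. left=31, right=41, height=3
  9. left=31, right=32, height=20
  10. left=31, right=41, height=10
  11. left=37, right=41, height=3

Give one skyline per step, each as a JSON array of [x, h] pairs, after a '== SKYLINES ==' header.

== SKYLINES ==
[[30,3],[31,0]]
[[30,19],[41,0]]
[[30,19],[41,0]]
[[24,9],[29,0],[30,19],[41,0]]
[[21,7],[22,0],[24,9],[29,0],[30,19],[41,0]]
[[21,7],[22,3],[23,0],[24,9],[29,0],[30,19],[41,0]]
[[19,10],[21,7],[22,3],[23,0],[24,9],[29,0],[30,19],[41,0]]
[[19,10],[21,7],[22,3],[23,0],[24,9],[29,0],[30,19],[41,0]]
[[19,10],[21,7],[22,3],[23,0],[24,9],[29,0],[30,19],[31,20],[32,19],[41,0]]
[[19,10],[21,7],[22,3],[23,0],[24,9],[29,0],[30,19],[31,20],[32,19],[41,0]]
[[19,10],[21,7],[22,3],[23,0],[24,9],[29,0],[30,19],[31,20],[32,19],[41,0]]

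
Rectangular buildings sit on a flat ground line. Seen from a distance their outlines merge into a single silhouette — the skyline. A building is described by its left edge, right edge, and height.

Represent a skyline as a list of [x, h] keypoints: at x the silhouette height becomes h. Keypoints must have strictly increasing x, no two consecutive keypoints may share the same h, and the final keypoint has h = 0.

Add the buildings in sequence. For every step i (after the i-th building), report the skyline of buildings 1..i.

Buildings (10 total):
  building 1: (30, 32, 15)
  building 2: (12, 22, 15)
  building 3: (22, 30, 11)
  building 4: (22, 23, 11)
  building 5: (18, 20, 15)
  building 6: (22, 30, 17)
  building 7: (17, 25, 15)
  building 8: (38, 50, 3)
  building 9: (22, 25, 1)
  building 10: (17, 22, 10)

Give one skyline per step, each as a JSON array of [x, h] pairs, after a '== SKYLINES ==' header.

== SKYLINES ==
[[30,15],[32,0]]
[[12,15],[22,0],[30,15],[32,0]]
[[12,15],[22,11],[30,15],[32,0]]
[[12,15],[22,11],[30,15],[32,0]]
[[12,15],[22,11],[30,15],[32,0]]
[[12,15],[22,17],[30,15],[32,0]]
[[12,15],[22,17],[30,15],[32,0]]
[[12,15],[22,17],[30,15],[32,0],[38,3],[50,0]]
[[12,15],[22,17],[30,15],[32,0],[38,3],[50,0]]
[[12,15],[22,17],[30,15],[32,0],[38,3],[50,0]]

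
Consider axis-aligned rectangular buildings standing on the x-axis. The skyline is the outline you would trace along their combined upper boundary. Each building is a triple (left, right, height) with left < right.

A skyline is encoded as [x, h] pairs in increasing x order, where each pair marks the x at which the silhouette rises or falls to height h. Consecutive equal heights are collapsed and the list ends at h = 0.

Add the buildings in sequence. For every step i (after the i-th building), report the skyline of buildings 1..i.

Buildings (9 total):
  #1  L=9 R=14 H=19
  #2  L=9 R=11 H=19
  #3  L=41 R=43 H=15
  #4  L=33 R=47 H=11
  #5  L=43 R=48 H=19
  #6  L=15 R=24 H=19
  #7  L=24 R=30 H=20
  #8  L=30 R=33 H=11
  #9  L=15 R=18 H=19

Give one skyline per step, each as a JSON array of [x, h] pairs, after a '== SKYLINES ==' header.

== SKYLINES ==
[[9,19],[14,0]]
[[9,19],[14,0]]
[[9,19],[14,0],[41,15],[43,0]]
[[9,19],[14,0],[33,11],[41,15],[43,11],[47,0]]
[[9,19],[14,0],[33,11],[41,15],[43,19],[48,0]]
[[9,19],[14,0],[15,19],[24,0],[33,11],[41,15],[43,19],[48,0]]
[[9,19],[14,0],[15,19],[24,20],[30,0],[33,11],[41,15],[43,19],[48,0]]
[[9,19],[14,0],[15,19],[24,20],[30,11],[41,15],[43,19],[48,0]]
[[9,19],[14,0],[15,19],[24,20],[30,11],[41,15],[43,19],[48,0]]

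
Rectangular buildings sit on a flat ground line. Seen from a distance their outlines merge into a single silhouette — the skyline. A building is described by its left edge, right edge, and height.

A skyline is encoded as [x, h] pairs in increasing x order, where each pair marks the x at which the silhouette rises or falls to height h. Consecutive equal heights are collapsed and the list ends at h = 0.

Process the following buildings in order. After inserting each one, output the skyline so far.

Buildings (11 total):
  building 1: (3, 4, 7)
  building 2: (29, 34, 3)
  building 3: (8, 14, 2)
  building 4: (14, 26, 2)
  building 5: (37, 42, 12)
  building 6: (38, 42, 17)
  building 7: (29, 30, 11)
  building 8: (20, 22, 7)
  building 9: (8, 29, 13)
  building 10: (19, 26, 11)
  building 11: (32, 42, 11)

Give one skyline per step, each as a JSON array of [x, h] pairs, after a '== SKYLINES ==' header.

== SKYLINES ==
[[3,7],[4,0]]
[[3,7],[4,0],[29,3],[34,0]]
[[3,7],[4,0],[8,2],[14,0],[29,3],[34,0]]
[[3,7],[4,0],[8,2],[26,0],[29,3],[34,0]]
[[3,7],[4,0],[8,2],[26,0],[29,3],[34,0],[37,12],[42,0]]
[[3,7],[4,0],[8,2],[26,0],[29,3],[34,0],[37,12],[38,17],[42,0]]
[[3,7],[4,0],[8,2],[26,0],[29,11],[30,3],[34,0],[37,12],[38,17],[42,0]]
[[3,7],[4,0],[8,2],[20,7],[22,2],[26,0],[29,11],[30,3],[34,0],[37,12],[38,17],[42,0]]
[[3,7],[4,0],[8,13],[29,11],[30,3],[34,0],[37,12],[38,17],[42,0]]
[[3,7],[4,0],[8,13],[29,11],[30,3],[34,0],[37,12],[38,17],[42,0]]
[[3,7],[4,0],[8,13],[29,11],[30,3],[32,11],[37,12],[38,17],[42,0]]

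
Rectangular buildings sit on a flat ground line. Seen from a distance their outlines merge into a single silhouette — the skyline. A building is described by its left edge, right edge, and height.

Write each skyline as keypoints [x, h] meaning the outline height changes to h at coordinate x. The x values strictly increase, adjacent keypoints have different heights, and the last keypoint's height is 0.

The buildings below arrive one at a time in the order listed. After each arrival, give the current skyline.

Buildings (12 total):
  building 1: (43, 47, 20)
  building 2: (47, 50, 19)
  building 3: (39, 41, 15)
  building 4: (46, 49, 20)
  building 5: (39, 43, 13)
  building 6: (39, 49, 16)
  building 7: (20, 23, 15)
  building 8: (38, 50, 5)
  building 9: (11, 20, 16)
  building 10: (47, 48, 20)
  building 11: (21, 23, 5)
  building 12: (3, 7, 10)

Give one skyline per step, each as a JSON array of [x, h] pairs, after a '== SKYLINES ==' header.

== SKYLINES ==
[[43,20],[47,0]]
[[43,20],[47,19],[50,0]]
[[39,15],[41,0],[43,20],[47,19],[50,0]]
[[39,15],[41,0],[43,20],[49,19],[50,0]]
[[39,15],[41,13],[43,20],[49,19],[50,0]]
[[39,16],[43,20],[49,19],[50,0]]
[[20,15],[23,0],[39,16],[43,20],[49,19],[50,0]]
[[20,15],[23,0],[38,5],[39,16],[43,20],[49,19],[50,0]]
[[11,16],[20,15],[23,0],[38,5],[39,16],[43,20],[49,19],[50,0]]
[[11,16],[20,15],[23,0],[38,5],[39,16],[43,20],[49,19],[50,0]]
[[11,16],[20,15],[23,0],[38,5],[39,16],[43,20],[49,19],[50,0]]
[[3,10],[7,0],[11,16],[20,15],[23,0],[38,5],[39,16],[43,20],[49,19],[50,0]]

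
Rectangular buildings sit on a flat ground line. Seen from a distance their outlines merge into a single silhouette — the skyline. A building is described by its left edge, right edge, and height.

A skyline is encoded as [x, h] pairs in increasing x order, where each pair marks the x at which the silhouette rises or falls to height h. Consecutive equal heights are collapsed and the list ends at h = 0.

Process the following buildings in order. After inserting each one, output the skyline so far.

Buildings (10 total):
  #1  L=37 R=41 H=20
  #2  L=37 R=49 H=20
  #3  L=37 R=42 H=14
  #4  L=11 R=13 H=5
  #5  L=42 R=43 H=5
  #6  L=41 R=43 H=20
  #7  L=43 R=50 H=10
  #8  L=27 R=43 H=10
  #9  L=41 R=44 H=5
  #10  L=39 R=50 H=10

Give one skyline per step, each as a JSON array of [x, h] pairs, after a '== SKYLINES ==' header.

== SKYLINES ==
[[37,20],[41,0]]
[[37,20],[49,0]]
[[37,20],[49,0]]
[[11,5],[13,0],[37,20],[49,0]]
[[11,5],[13,0],[37,20],[49,0]]
[[11,5],[13,0],[37,20],[49,0]]
[[11,5],[13,0],[37,20],[49,10],[50,0]]
[[11,5],[13,0],[27,10],[37,20],[49,10],[50,0]]
[[11,5],[13,0],[27,10],[37,20],[49,10],[50,0]]
[[11,5],[13,0],[27,10],[37,20],[49,10],[50,0]]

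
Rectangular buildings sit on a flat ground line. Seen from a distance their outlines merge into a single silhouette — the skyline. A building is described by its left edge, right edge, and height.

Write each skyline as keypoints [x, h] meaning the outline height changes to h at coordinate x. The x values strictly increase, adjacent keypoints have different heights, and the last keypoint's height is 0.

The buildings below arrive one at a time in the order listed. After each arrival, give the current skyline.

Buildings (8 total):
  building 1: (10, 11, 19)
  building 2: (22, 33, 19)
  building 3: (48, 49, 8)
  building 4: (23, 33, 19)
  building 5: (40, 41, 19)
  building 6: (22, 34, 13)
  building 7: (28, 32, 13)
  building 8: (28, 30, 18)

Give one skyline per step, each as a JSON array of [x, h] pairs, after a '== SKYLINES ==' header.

== SKYLINES ==
[[10,19],[11,0]]
[[10,19],[11,0],[22,19],[33,0]]
[[10,19],[11,0],[22,19],[33,0],[48,8],[49,0]]
[[10,19],[11,0],[22,19],[33,0],[48,8],[49,0]]
[[10,19],[11,0],[22,19],[33,0],[40,19],[41,0],[48,8],[49,0]]
[[10,19],[11,0],[22,19],[33,13],[34,0],[40,19],[41,0],[48,8],[49,0]]
[[10,19],[11,0],[22,19],[33,13],[34,0],[40,19],[41,0],[48,8],[49,0]]
[[10,19],[11,0],[22,19],[33,13],[34,0],[40,19],[41,0],[48,8],[49,0]]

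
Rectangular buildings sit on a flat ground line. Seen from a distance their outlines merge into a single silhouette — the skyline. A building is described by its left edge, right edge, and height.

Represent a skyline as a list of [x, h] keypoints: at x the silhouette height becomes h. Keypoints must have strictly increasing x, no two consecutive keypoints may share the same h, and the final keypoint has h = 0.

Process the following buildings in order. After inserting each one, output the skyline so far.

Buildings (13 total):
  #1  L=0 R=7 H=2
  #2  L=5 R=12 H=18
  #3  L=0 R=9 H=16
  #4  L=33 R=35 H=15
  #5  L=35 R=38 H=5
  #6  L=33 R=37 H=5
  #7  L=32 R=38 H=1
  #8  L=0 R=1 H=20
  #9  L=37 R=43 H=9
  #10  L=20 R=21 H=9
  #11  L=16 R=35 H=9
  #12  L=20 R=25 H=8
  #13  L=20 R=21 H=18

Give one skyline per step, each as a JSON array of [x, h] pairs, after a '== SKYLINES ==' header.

== SKYLINES ==
[[0,2],[7,0]]
[[0,2],[5,18],[12,0]]
[[0,16],[5,18],[12,0]]
[[0,16],[5,18],[12,0],[33,15],[35,0]]
[[0,16],[5,18],[12,0],[33,15],[35,5],[38,0]]
[[0,16],[5,18],[12,0],[33,15],[35,5],[38,0]]
[[0,16],[5,18],[12,0],[32,1],[33,15],[35,5],[38,0]]
[[0,20],[1,16],[5,18],[12,0],[32,1],[33,15],[35,5],[38,0]]
[[0,20],[1,16],[5,18],[12,0],[32,1],[33,15],[35,5],[37,9],[43,0]]
[[0,20],[1,16],[5,18],[12,0],[20,9],[21,0],[32,1],[33,15],[35,5],[37,9],[43,0]]
[[0,20],[1,16],[5,18],[12,0],[16,9],[33,15],[35,5],[37,9],[43,0]]
[[0,20],[1,16],[5,18],[12,0],[16,9],[33,15],[35,5],[37,9],[43,0]]
[[0,20],[1,16],[5,18],[12,0],[16,9],[20,18],[21,9],[33,15],[35,5],[37,9],[43,0]]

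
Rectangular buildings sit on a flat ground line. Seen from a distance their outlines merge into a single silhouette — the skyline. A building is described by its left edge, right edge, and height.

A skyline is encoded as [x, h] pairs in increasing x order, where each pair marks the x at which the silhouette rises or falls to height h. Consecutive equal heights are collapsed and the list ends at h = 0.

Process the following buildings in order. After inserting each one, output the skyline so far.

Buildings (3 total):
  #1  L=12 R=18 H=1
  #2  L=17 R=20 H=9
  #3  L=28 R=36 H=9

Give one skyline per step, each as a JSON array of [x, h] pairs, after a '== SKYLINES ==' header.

== SKYLINES ==
[[12,1],[18,0]]
[[12,1],[17,9],[20,0]]
[[12,1],[17,9],[20,0],[28,9],[36,0]]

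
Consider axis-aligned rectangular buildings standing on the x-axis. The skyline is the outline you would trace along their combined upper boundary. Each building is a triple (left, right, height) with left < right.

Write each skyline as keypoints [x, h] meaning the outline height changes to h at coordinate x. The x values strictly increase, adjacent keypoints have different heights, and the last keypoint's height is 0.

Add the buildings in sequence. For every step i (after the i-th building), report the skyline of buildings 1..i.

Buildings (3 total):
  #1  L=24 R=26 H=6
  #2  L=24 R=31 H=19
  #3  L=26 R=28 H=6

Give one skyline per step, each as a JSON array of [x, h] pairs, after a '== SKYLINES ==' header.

== SKYLINES ==
[[24,6],[26,0]]
[[24,19],[31,0]]
[[24,19],[31,0]]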